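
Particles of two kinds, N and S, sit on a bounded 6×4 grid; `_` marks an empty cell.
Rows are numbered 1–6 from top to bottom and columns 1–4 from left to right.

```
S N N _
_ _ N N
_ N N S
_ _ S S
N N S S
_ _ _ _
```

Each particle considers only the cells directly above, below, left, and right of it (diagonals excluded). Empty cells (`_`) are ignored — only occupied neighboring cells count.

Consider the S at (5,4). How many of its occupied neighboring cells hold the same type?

Occupied neighbors of (5,4): (4,4)=S, (5,3)=S.
Same type (S): 2 of 2.

2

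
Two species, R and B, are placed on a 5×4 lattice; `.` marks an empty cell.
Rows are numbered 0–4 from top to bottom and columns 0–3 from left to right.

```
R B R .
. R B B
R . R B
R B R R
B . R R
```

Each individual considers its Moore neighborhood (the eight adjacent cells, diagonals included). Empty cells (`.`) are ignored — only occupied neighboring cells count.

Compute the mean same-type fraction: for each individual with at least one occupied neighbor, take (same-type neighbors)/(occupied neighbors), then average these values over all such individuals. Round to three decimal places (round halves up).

0.524

(0,0)R 1/2
(0,1)B 1/4
(0,2)R 1/4
(1,1)R 4/6
(1,2)B 3/6
(1,3)B 2/4
(2,0)R 2/3
(2,2)R 3/7
(2,3)B 2/5
(3,0)R 1/3
(3,1)B 1/6
(3,2)R 4/6
(3,3)R 4/5
(4,0)B 1/2
(4,2)R 3/4
(4,3)R 3/3
Sum over 16 individuals: 1/2 + 1/4 + 1/4 + 4/6 + 3/6 + 2/4 + 2/3 + 3/7 + 2/5 + 1/3 + 1/6 + 4/6 + 4/5 + 1/2 + 3/4 + 3/3 = 1173/140; mean = 1173/140 ÷ 16 = 1173/2240 = 0.523660… → 0.524.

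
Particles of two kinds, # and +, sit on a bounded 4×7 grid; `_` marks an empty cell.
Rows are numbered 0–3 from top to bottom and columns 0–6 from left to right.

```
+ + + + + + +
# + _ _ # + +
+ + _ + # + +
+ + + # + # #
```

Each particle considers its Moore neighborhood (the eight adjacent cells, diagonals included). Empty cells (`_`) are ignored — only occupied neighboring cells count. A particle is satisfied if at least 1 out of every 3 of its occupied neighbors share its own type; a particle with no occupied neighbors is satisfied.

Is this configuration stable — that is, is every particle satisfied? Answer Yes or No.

Row 0: (0,0)+ 2/3 ok · (0,1)+ 3/4 ok · (0,2)+ 3/3 ok · (0,3)+ 2/3 ok · (0,4)+ 3/4 ok · (0,5)+ 4/5 ok · (0,6)+ 3/3 ok
Row 1: (1,0)# 0/5 unhappy · (1,1)+ 5/6 ok · (1,4)# 1/7 unhappy · (1,5)+ 6/8 ok · (1,6)+ 5/5 ok
Row 2: (2,0)+ 4/5 ok · (2,1)+ 5/6 ok · (2,3)+ 2/5 ok · (2,4)# 3/7 ok · (2,5)+ 4/8 ok · (2,6)+ 3/5 ok
Row 3: (3,0)+ 3/3 ok · (3,1)+ 4/4 ok · (3,2)+ 3/4 ok · (3,3)# 1/4 unhappy · (3,4)+ 2/5 ok · (3,5)# 2/5 ok · (3,6)# 1/3 ok
For instance (1,0) has only 0/5 same-type neighbors, below 1/3.

No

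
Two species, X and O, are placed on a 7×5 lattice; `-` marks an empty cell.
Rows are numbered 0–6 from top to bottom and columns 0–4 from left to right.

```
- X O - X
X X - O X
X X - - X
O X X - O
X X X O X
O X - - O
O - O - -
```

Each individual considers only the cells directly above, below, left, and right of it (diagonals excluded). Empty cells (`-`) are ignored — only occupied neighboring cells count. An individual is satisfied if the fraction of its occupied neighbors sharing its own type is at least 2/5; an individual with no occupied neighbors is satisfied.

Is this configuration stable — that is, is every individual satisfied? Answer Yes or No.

Row 0: (0,1)X 1/2 satisfied · (0,2)O 0/1 not · (0,4)X 1/1 satisfied
Row 1: (1,0)X 2/2 satisfied · (1,1)X 3/3 satisfied · (1,3)O 0/1 not · (1,4)X 2/3 satisfied
Row 2: (2,0)X 2/3 satisfied · (2,1)X 3/3 satisfied · (2,4)X 1/2 satisfied
Row 3: (3,0)O 0/3 not · (3,1)X 3/4 satisfied · (3,2)X 2/2 satisfied · (3,4)O 0/2 not
Row 4: (4,0)X 1/3 not · (4,1)X 4/4 satisfied · (4,2)X 2/3 satisfied · (4,3)O 0/2 not · (4,4)X 0/3 not
Row 5: (5,0)O 1/3 not · (5,1)X 1/2 satisfied · (5,4)O 0/1 not
Row 6: (6,0)O 1/1 satisfied · (6,2)O 0/0 satisfied
For instance (0,2) has only 0/1 same-type neighbors, below 2/5.

No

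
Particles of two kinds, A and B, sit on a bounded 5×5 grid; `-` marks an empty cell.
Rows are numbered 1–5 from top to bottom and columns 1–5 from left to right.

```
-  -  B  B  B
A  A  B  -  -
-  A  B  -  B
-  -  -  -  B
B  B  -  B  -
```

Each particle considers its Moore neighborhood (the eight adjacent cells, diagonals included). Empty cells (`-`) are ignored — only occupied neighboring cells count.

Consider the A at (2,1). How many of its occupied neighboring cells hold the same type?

Occupied neighbors of (2,1): (2,2)=A, (3,2)=A.
Same type (A): 2 of 2.

2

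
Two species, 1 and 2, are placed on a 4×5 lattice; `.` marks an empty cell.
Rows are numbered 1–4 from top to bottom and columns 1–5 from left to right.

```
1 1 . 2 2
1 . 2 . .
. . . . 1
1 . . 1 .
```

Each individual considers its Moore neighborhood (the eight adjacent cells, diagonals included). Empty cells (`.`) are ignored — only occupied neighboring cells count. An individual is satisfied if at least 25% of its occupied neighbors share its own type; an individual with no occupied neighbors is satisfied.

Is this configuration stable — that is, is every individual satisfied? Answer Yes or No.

Yes

Row 1: (1,1)1 2/2 satisfied · (1,2)1 2/3 satisfied · (1,4)2 2/2 satisfied · (1,5)2 1/1 satisfied
Row 2: (2,1)1 2/2 satisfied · (2,3)2 1/2 satisfied
Row 3: (3,5)1 1/1 satisfied
Row 4: (4,1)1 0/0 satisfied · (4,4)1 1/1 satisfied
All meet the threshold, so the configuration is stable.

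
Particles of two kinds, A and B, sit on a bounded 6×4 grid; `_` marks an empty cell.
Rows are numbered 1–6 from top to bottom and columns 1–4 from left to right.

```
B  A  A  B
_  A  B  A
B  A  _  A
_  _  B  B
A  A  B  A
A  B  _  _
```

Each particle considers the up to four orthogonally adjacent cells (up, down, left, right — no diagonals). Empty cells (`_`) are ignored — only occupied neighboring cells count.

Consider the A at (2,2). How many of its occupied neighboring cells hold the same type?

2

Occupied neighbors of (2,2): (1,2)=A, (3,2)=A, (2,3)=B.
Same type (A): 2 of 3.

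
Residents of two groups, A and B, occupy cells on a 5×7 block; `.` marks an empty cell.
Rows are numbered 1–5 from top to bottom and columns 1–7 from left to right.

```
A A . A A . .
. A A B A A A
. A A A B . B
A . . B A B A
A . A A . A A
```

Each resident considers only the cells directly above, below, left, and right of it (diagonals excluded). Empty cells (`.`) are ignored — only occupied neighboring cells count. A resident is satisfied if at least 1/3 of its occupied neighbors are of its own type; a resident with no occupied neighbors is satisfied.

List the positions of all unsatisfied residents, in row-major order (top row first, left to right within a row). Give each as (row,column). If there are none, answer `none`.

(1,1)A 1/1 ✓
(1,2)A 2/2 ✓
(1,4)A 1/2 ✓
(1,5)A 2/2 ✓
(2,2)A 3/3 ✓
(2,3)A 2/3 ✓
(2,4)B 0/4 ✗
(2,5)A 2/4 ✓
(2,6)A 2/2 ✓
(2,7)A 1/2 ✓
(3,2)A 2/2 ✓
(3,3)A 3/3 ✓
(3,4)A 1/4 ✗
(3,5)B 0/3 ✗
(3,7)B 0/2 ✗
(4,1)A 1/1 ✓
(4,4)B 0/3 ✗
(4,5)A 0/3 ✗
(4,6)B 0/3 ✗
(4,7)A 1/3 ✓
(5,1)A 1/1 ✓
(5,3)A 1/1 ✓
(5,4)A 1/2 ✓
(5,6)A 1/2 ✓
(5,7)A 2/2 ✓

(2,4), (3,4), (3,5), (3,7), (4,4), (4,5), (4,6)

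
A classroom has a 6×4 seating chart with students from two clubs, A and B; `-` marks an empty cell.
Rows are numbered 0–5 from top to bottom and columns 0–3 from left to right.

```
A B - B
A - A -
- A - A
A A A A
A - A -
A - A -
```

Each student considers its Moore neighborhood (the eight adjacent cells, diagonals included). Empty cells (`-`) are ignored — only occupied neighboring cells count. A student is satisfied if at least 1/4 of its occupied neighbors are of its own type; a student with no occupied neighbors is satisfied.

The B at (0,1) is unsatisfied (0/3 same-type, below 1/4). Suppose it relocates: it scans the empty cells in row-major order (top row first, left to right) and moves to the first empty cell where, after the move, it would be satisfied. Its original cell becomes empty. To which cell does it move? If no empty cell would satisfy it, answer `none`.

Vacating (0,1). Empty cells in order:
  (0,2): 1/2 same-type → satisfied — stop here.

(0,2)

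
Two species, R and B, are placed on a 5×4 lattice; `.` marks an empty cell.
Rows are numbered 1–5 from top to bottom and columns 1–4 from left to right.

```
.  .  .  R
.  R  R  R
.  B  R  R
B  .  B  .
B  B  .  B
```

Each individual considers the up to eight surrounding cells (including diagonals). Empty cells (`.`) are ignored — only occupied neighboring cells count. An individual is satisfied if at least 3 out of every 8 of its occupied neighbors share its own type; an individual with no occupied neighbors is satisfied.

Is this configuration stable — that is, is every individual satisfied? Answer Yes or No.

Row 1: (1,4)R 2/2 satisfied
Row 2: (2,2)R 2/3 satisfied · (2,3)R 5/6 satisfied · (2,4)R 4/4 satisfied
Row 3: (3,2)B 2/5 satisfied · (3,3)R 4/6 satisfied · (3,4)R 3/4 satisfied
Row 4: (4,1)B 3/3 satisfied · (4,3)B 3/5 satisfied
Row 5: (5,1)B 2/2 satisfied · (5,2)B 3/3 satisfied · (5,4)B 1/1 satisfied
All meet the threshold, so the configuration is stable.

Yes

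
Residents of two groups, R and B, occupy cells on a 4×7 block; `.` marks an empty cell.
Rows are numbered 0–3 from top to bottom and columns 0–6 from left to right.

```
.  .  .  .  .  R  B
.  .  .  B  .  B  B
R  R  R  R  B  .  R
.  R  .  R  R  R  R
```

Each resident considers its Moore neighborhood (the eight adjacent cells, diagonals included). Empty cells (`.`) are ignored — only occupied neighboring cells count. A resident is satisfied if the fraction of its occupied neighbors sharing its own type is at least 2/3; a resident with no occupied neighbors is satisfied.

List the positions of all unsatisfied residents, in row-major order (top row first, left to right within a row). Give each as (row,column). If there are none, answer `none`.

(0,5), (1,3), (1,5), (1,6), (2,3), (2,4), (2,6)

(0,5)R 0/3 unhappy
(0,6)B 2/3 ok
(1,3)B 1/3 unhappy
(1,5)B 3/5 unhappy
(1,6)B 2/4 unhappy
(2,0)R 2/2 ok
(2,1)R 3/3 ok
(2,2)R 4/5 ok
(2,3)R 3/5 unhappy
(2,4)B 2/6 unhappy
(2,6)R 2/4 unhappy
(3,1)R 3/3 ok
(3,3)R 3/4 ok
(3,4)R 3/4 ok
(3,5)R 3/4 ok
(3,6)R 2/2 ok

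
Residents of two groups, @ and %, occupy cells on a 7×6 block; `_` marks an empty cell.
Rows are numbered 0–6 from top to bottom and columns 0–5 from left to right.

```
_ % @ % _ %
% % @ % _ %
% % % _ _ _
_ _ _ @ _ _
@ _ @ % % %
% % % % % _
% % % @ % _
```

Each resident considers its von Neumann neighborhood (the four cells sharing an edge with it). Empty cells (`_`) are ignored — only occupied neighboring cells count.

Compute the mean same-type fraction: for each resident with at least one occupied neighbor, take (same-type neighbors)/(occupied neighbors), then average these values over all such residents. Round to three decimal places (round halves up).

0.649

(0,1)% 1/2
(0,2)@ 1/3
(0,3)% 1/2
(0,5)% 1/1
(1,0)% 2/2
(1,1)% 3/4
(1,2)@ 1/4
(1,3)% 1/2
(1,5)% 1/1
(2,0)% 2/2
(2,1)% 3/3
(2,2)% 1/2
(3,3)@ 0/1
(4,0)@ 0/1
(4,2)@ 0/2
(4,3)% 2/4
(4,4)% 3/3
(4,5)% 1/1
(5,0)% 2/3
(5,1)% 3/3
(5,2)% 3/4
(5,3)% 3/4
(5,4)% 3/3
(6,0)% 2/2
(6,1)% 3/3
(6,2)% 2/3
(6,3)@ 0/3
(6,4)% 1/2
Sum over 28 residents: 1/2 + 1/3 + 1/2 + 1/1 + 2/2 + 3/4 + 1/4 + 1/2 + 1/1 + 2/2 + 3/3 + 1/2 + 0/1 + 0/1 + 0/2 + 2/4 + 3/3 + 1/1 + 2/3 + 3/3 + 3/4 + 3/4 + 3/3 + 2/2 + 3/3 + 2/3 + 0/3 + 1/2 = 109/6; mean = 109/6 ÷ 28 = 109/168 = 0.648809… → 0.649.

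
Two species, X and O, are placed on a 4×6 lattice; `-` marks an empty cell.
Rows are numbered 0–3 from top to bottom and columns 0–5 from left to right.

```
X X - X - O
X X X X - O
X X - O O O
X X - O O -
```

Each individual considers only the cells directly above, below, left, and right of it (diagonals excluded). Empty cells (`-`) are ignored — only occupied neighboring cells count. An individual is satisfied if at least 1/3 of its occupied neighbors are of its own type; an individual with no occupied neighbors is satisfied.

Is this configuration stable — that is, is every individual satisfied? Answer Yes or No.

(0,0)X 2/2 ✓
(0,1)X 2/2 ✓
(0,3)X 1/1 ✓
(0,5)O 1/1 ✓
(1,0)X 3/3 ✓
(1,1)X 4/4 ✓
(1,2)X 2/2 ✓
(1,3)X 2/3 ✓
(1,5)O 2/2 ✓
(2,0)X 3/3 ✓
(2,1)X 3/3 ✓
(2,3)O 2/3 ✓
(2,4)O 3/3 ✓
(2,5)O 2/2 ✓
(3,0)X 2/2 ✓
(3,1)X 2/2 ✓
(3,3)O 2/2 ✓
(3,4)O 2/2 ✓
All meet the threshold, so the configuration is stable.

Yes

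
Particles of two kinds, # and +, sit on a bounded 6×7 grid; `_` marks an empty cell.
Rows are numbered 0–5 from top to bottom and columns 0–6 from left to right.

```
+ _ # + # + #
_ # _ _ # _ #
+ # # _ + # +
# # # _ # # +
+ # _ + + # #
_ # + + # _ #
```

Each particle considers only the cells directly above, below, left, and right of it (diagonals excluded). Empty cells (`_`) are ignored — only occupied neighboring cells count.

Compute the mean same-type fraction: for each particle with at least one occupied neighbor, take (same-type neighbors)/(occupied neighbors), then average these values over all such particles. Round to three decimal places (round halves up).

0.481

(0,0)+ — no occupied neighbors
(0,2)# 0/1
(0,3)+ 0/2
(0,4)# 1/3
(0,5)+ 0/2
(0,6)# 1/2
(1,1)# 1/1
(1,4)# 1/2
(1,6)# 1/2
(2,0)+ 0/2
(2,1)# 3/4
(2,2)# 2/2
(2,4)+ 0/3
(2,5)# 1/3
(2,6)+ 1/3
(3,0)# 1/3
(3,1)# 4/4
(3,2)# 2/2
(3,4)# 1/3
(3,5)# 3/4
(3,6)+ 1/3
(4,0)+ 0/2
(4,1)# 2/3
(4,3)+ 2/2
(4,4)+ 1/4
(4,5)# 2/3
(4,6)# 2/3
(5,1)# 1/2
(5,2)+ 1/2
(5,3)+ 2/3
(5,4)# 0/2
(5,6)# 1/1
Sum over 31 particles: 0/1 + 0/2 + 1/3 + 0/2 + 1/2 + 1/1 + 1/2 + 1/2 + 0/2 + 3/4 + 2/2 + 0/3 + 1/3 + 1/3 + 1/3 + 4/4 + 2/2 + 1/3 + 3/4 + 1/3 + 0/2 + 2/3 + 2/2 + 1/4 + 2/3 + 2/3 + 1/2 + 1/2 + 2/3 + 0/2 + 1/1 = 179/12; mean = 179/12 ÷ 31 = 179/372 = 0.481182… → 0.481.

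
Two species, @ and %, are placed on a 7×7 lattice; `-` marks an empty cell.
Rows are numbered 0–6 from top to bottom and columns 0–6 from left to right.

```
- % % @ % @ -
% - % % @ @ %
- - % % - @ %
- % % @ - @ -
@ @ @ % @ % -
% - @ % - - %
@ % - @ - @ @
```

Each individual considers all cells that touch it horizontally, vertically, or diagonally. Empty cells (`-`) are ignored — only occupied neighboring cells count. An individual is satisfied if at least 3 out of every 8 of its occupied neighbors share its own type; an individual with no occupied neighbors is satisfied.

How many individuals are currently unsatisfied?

Row 0: (0,1)% 3/3 ✓ · (0,2)% 3/4 ✓ · (0,3)@ 1/5 ✗ · (0,4)% 1/5 ✗ · (0,5)@ 2/4 ✓
Row 1: (1,0)% 1/1 ✓ · (1,2)% 5/6 ✓ · (1,3)% 5/7 ✓ · (1,4)@ 4/7 ✓ · (1,5)@ 3/6 ✓ · (1,6)% 1/4 ✗
Row 2: (2,2)% 5/6 ✓ · (2,3)% 4/6 ✓ · (2,5)@ 3/5 ✓ · (2,6)% 1/4 ✗
Row 3: (3,1)% 2/5 ✓ · (3,2)% 4/7 ✓ · (3,3)@ 2/6 ✗ · (3,5)@ 2/4 ✓
Row 4: (4,0)@ 1/3 ✗ · (4,1)@ 3/6 ✓ · (4,2)@ 3/7 ✓ · (4,3)% 2/6 ✗ · (4,4)@ 2/5 ✓ · (4,5)% 1/3 ✗
Row 5: (5,0)% 1/4 ✗ · (5,2)@ 3/6 ✓ · (5,3)% 1/5 ✗ · (5,6)% 1/3 ✗
Row 6: (6,0)@ 0/2 ✗ · (6,1)% 1/3 ✗ · (6,3)@ 1/2 ✓ · (6,5)@ 1/2 ✓ · (6,6)@ 1/2 ✓
Unsatisfied: (0,3), (0,4), (1,6), (2,6), (3,3), (4,0), (4,3), (4,5), (5,0), (5,3), (5,6), (6,0), (6,1) — 13 in total.

13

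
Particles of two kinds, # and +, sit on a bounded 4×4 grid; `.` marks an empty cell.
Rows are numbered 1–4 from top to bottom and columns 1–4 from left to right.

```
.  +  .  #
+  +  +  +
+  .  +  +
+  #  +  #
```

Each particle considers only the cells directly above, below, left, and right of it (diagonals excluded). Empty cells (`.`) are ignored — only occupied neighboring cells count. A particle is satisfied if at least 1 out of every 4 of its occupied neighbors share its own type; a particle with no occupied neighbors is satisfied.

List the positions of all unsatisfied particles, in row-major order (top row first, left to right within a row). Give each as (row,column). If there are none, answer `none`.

(1,4), (4,2), (4,4)

(1,2)+ 1/1 ok
(1,4)# 0/1 unhappy
(2,1)+ 2/2 ok
(2,2)+ 3/3 ok
(2,3)+ 3/3 ok
(2,4)+ 2/3 ok
(3,1)+ 2/2 ok
(3,3)+ 3/3 ok
(3,4)+ 2/3 ok
(4,1)+ 1/2 ok
(4,2)# 0/2 unhappy
(4,3)+ 1/3 ok
(4,4)# 0/2 unhappy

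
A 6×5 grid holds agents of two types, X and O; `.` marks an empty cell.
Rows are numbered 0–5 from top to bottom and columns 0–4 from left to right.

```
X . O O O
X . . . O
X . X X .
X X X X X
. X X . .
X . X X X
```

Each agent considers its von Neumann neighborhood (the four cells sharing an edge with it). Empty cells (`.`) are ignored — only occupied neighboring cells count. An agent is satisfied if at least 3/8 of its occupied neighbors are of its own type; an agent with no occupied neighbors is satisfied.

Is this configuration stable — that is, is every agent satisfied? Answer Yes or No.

Row 0: (0,0)X 1/1 ok · (0,2)O 1/1 ok · (0,3)O 2/2 ok · (0,4)O 2/2 ok
Row 1: (1,0)X 2/2 ok · (1,4)O 1/1 ok
Row 2: (2,0)X 2/2 ok · (2,2)X 2/2 ok · (2,3)X 2/2 ok
Row 3: (3,0)X 2/2 ok · (3,1)X 3/3 ok · (3,2)X 4/4 ok · (3,3)X 3/3 ok · (3,4)X 1/1 ok
Row 4: (4,1)X 2/2 ok · (4,2)X 3/3 ok
Row 5: (5,0)X 0/0 ok · (5,2)X 2/2 ok · (5,3)X 2/2 ok · (5,4)X 1/1 ok
All meet the threshold, so the configuration is stable.

Yes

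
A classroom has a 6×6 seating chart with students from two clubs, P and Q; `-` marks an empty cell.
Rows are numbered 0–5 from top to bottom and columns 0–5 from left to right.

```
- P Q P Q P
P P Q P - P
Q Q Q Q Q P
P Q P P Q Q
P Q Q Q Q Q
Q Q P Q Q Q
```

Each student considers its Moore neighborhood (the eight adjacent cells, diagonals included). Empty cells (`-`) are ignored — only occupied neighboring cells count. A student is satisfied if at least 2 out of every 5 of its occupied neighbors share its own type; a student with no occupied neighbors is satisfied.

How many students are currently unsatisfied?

Row 0: (0,1)P 2/4 satisfied · (0,2)Q 1/5 not · (0,3)P 1/4 not · (0,4)Q 0/4 not · (0,5)P 1/2 satisfied
Row 1: (1,0)P 2/4 satisfied · (1,1)P 2/7 not · (1,2)Q 4/8 satisfied · (1,3)P 1/7 not · (1,5)P 2/4 satisfied
Row 2: (2,0)Q 2/5 satisfied · (2,1)Q 4/8 satisfied · (2,2)Q 4/8 satisfied · (2,3)Q 4/7 satisfied · (2,4)Q 3/7 satisfied · (2,5)P 1/4 not
Row 3: (3,0)P 1/5 not · (3,1)Q 5/8 satisfied · (3,2)P 1/8 not · (3,3)P 1/8 not · (3,4)Q 6/8 satisfied · (3,5)Q 4/5 satisfied
Row 4: (4,0)P 1/5 not · (4,1)Q 4/8 satisfied · (4,2)Q 5/8 satisfied · (4,3)Q 5/8 satisfied · (4,4)Q 7/8 satisfied · (4,5)Q 5/5 satisfied
Row 5: (5,0)Q 2/3 satisfied · (5,1)Q 3/5 satisfied · (5,2)P 0/5 not · (5,3)Q 4/5 satisfied · (5,4)Q 5/5 satisfied · (5,5)Q 3/3 satisfied
Unsatisfied: (0,2), (0,3), (0,4), (1,1), (1,3), (2,5), (3,0), (3,2), (3,3), (4,0), (5,2) — 11 in total.

11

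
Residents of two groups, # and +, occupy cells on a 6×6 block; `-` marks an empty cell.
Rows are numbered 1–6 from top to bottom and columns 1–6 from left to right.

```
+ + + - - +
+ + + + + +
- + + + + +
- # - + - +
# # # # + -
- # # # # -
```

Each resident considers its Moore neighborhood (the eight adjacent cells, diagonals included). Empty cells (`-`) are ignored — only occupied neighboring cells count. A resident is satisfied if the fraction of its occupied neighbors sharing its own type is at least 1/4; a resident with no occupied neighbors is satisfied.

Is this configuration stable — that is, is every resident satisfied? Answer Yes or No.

(1,1)+ 3/3 ok
(1,2)+ 5/5 ok
(1,3)+ 4/4 ok
(1,6)+ 2/2 ok
(2,1)+ 4/4 ok
(2,2)+ 7/7 ok
(2,3)+ 7/7 ok
(2,4)+ 6/6 ok
(2,5)+ 6/6 ok
(2,6)+ 4/4 ok
(3,2)+ 4/5 ok
(3,3)+ 6/7 ok
(3,4)+ 6/6 ok
(3,5)+ 7/7 ok
(3,6)+ 4/4 ok
(4,2)# 3/5 ok
(4,4)+ 4/6 ok
(4,6)+ 3/3 ok
(5,1)# 3/3 ok
(5,2)# 5/5 ok
(5,3)# 6/7 ok
(5,4)# 4/6 ok
(5,5)+ 2/5 ok
(6,2)# 4/4 ok
(6,3)# 5/5 ok
(6,4)# 4/5 ok
(6,5)# 2/3 ok
All meet the threshold, so the configuration is stable.

Yes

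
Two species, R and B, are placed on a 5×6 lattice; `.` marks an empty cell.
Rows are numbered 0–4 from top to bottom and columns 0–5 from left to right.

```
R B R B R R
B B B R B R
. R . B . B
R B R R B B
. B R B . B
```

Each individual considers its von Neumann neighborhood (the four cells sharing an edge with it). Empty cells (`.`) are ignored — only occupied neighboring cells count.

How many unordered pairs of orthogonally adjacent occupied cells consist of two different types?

Scan each occupied cell's neighbors to the right and below so each pair is counted once.
From row 0: 8 unlike of 11 pairs (running 8/11).
From row 1: 6 unlike of 8 pairs (running 14/19).
From row 2: 2 unlike of 3 pairs (running 16/22).
From row 3: 4 unlike of 9 pairs (running 20/31).
From row 4: 2 unlike of 2 pairs (running 22/33).
Total adjacent occupied pairs: 33; unlike-type pairs: 22.

22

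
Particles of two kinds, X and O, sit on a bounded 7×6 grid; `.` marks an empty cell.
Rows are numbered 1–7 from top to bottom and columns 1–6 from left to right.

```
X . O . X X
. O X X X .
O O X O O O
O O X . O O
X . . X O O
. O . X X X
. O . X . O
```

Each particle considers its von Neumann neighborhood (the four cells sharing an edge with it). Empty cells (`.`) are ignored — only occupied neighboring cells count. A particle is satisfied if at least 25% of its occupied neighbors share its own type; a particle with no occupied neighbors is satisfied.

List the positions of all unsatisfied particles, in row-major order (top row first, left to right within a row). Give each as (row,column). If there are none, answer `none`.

(1,3), (5,1), (7,6)

Row 1: (1,1)X 0/0 ✓ · (1,3)O 0/1 ✗ · (1,5)X 2/2 ✓ · (1,6)X 1/1 ✓
Row 2: (2,2)O 1/2 ✓ · (2,3)X 2/4 ✓ · (2,4)X 2/3 ✓ · (2,5)X 2/3 ✓
Row 3: (3,1)O 2/2 ✓ · (3,2)O 3/4 ✓ · (3,3)X 2/4 ✓ · (3,4)O 1/3 ✓ · (3,5)O 3/4 ✓ · (3,6)O 2/2 ✓
Row 4: (4,1)O 2/3 ✓ · (4,2)O 2/3 ✓ · (4,3)X 1/2 ✓ · (4,5)O 3/3 ✓ · (4,6)O 3/3 ✓
Row 5: (5,1)X 0/1 ✗ · (5,4)X 1/2 ✓ · (5,5)O 2/4 ✓ · (5,6)O 2/3 ✓
Row 6: (6,2)O 1/1 ✓ · (6,4)X 3/3 ✓ · (6,5)X 2/3 ✓ · (6,6)X 1/3 ✓
Row 7: (7,2)O 1/1 ✓ · (7,4)X 1/1 ✓ · (7,6)O 0/1 ✗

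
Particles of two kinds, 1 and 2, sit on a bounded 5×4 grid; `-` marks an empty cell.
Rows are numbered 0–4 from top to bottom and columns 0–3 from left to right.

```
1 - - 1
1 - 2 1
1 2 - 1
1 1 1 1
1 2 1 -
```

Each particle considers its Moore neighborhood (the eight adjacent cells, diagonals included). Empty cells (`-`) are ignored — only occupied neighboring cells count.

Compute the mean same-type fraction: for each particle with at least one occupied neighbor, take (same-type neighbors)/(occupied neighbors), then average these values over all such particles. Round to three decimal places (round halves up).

0.610

(0,0)1 1/1
(0,3)1 1/2
(1,0)1 2/3
(1,2)2 1/4
(1,3)1 2/3
(2,0)1 3/4
(2,1)2 1/6
(2,3)1 3/4
(3,0)1 3/5
(3,1)1 5/7
(3,2)1 4/6
(3,3)1 3/3
(4,0)1 2/3
(4,1)2 0/5
(4,2)1 3/4
Sum over 15 particles: 1/1 + 1/2 + 2/3 + 1/4 + 2/3 + 3/4 + 1/6 + 3/4 + 3/5 + 5/7 + 4/6 + 3/3 + 2/3 + 0/5 + 3/4 = 1921/210; mean = 1921/210 ÷ 15 = 1921/3150 = 0.609841… → 0.610.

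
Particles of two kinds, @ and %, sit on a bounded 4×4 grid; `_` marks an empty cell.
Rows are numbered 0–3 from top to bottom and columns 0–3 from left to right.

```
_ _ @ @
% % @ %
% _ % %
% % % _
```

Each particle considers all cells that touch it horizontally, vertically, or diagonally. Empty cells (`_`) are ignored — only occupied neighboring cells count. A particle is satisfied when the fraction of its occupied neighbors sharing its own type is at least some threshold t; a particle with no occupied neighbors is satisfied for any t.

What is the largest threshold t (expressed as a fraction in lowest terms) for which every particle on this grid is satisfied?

(0,2)@ 2/4
(0,3)@ 2/3
(1,0)% 2/2
(1,1)% 3/5
(1,2)@ 2/6
(1,3)% 2/5
(2,0)% 4/4
(2,2)% 5/6
(2,3)% 3/4
(3,0)% 2/2
(3,1)% 4/4
(3,2)% 3/3
The smallest same-type fraction is 2/6 at (1,2), which reduces to 1/3. Any threshold above that leaves this particle unsatisfied.

1/3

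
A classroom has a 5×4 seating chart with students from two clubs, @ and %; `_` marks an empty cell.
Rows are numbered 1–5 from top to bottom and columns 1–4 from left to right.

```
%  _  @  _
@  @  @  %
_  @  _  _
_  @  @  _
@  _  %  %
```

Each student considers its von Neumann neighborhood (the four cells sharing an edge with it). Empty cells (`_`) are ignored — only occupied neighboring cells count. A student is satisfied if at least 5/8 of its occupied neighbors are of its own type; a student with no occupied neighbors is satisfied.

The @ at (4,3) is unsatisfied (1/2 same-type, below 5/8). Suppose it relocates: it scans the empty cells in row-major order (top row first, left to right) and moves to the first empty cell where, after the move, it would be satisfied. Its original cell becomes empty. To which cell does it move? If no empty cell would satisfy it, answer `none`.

(1,2)

Vacating (4,3). Empty cells in order:
  (1,2): 2/3 same-type → satisfied — stop here.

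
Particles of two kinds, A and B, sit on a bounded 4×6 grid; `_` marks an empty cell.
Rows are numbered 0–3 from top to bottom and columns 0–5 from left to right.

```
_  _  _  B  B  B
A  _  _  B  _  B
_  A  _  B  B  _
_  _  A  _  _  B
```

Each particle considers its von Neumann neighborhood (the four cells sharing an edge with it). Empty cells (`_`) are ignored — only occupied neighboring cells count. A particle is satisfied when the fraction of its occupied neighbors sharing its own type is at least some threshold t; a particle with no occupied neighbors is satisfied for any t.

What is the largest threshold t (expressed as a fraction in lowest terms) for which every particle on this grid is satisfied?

1/1

(0,3)B 2/2
(0,4)B 2/2
(0,5)B 2/2
(1,0)A — no occupied neighbors
(1,3)B 2/2
(1,5)B 1/1
(2,1)A — no occupied neighbors
(2,3)B 2/2
(2,4)B 1/1
(3,2)A — no occupied neighbors
(3,5)B — no occupied neighbors
The smallest same-type fraction is 2/2 at (0,3), which reduces to 1/1. Any threshold above that leaves this particle unsatisfied.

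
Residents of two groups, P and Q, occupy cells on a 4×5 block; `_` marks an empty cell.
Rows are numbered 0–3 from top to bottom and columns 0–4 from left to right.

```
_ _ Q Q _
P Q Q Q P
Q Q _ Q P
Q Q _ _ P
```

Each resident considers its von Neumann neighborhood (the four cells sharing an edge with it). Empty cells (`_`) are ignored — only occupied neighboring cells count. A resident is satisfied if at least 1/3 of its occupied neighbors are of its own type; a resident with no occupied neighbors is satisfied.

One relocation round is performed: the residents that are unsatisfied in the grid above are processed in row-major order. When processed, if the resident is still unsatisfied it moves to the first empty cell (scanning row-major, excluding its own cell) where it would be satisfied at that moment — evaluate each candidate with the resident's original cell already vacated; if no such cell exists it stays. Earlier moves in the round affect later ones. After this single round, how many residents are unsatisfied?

Initially unsatisfied (in order): (1,0).
  (1,0) → (0,0).
Resulting grid:
P _ Q Q _
_ Q Q Q P
Q Q _ Q P
Q Q _ _ P
All satisfied now.

0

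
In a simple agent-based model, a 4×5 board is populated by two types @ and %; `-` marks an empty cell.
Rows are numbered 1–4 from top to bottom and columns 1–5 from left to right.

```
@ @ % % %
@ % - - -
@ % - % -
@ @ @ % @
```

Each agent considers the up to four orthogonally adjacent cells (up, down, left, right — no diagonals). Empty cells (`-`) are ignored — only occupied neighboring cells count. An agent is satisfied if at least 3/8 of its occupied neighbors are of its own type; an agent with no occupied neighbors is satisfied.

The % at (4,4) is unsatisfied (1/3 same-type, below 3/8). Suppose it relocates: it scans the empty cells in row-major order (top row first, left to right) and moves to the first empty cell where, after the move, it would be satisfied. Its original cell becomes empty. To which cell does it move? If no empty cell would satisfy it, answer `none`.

Vacating (4,4). Empty cells in order:
  (2,3): 2/2 same-type → satisfied — stop here.

(2,3)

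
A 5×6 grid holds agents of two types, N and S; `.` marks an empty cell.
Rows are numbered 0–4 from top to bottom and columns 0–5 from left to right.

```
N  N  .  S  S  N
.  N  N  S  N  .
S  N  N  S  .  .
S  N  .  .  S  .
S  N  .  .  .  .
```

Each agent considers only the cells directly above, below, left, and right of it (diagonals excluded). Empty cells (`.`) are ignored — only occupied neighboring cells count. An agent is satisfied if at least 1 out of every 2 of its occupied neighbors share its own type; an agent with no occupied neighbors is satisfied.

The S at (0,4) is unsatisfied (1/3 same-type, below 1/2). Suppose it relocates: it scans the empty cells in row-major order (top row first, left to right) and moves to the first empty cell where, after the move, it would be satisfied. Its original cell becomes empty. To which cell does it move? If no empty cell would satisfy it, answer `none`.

Vacating (0,4). Empty cells in order:
  (0,2): 1/3 same-type → still unsatisfied.
  (1,0): 1/3 same-type → still unsatisfied.
  (1,5): 0/2 same-type → still unsatisfied.
  (2,4): 2/3 same-type → satisfied — stop here.

(2,4)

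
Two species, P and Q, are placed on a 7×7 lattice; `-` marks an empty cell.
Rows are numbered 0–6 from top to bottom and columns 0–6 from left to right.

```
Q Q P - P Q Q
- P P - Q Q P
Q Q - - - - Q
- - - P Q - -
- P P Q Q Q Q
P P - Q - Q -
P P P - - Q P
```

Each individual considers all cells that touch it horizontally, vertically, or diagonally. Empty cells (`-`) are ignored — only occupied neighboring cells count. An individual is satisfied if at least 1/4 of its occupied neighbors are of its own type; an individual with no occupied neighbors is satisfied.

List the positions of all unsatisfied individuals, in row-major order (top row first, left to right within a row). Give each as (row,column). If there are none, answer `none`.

(0,4), (1,6), (6,6)

Row 0: (0,0)Q 1/2 ✓ · (0,1)Q 1/4 ✓ · (0,2)P 2/3 ✓ · (0,4)P 0/3 ✗ · (0,5)Q 3/5 ✓ · (0,6)Q 2/3 ✓
Row 1: (1,1)P 2/6 ✓ · (1,2)P 2/4 ✓ · (1,4)Q 2/3 ✓ · (1,5)Q 4/6 ✓ · (1,6)P 0/4 ✗
Row 2: (2,0)Q 1/2 ✓ · (2,1)Q 1/3 ✓ · (2,6)Q 1/2 ✓
Row 3: (3,3)P 1/4 ✓ · (3,4)Q 3/4 ✓
Row 4: (4,1)P 3/3 ✓ · (4,2)P 3/5 ✓ · (4,3)Q 3/5 ✓ · (4,4)Q 5/6 ✓ · (4,5)Q 4/4 ✓ · (4,6)Q 2/2 ✓
Row 5: (5,0)P 4/4 ✓ · (5,1)P 6/6 ✓ · (5,3)Q 2/4 ✓ · (5,5)Q 4/5 ✓
Row 6: (6,0)P 3/3 ✓ · (6,1)P 4/4 ✓ · (6,2)P 2/3 ✓ · (6,5)Q 1/2 ✓ · (6,6)P 0/2 ✗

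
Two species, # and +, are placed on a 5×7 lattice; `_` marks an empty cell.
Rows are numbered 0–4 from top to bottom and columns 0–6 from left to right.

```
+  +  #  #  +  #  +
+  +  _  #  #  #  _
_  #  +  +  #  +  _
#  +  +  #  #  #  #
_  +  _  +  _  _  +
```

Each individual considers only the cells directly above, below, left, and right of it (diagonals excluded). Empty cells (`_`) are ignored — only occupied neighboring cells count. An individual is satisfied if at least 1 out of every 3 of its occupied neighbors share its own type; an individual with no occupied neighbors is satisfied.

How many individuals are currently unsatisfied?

Row 0: (0,0)+ 2/2 satisfied · (0,1)+ 2/3 satisfied · (0,2)# 1/2 satisfied · (0,3)# 2/3 satisfied · (0,4)+ 0/3 not · (0,5)# 1/3 satisfied · (0,6)+ 0/1 not
Row 1: (1,0)+ 2/2 satisfied · (1,1)+ 2/3 satisfied · (1,3)# 2/3 satisfied · (1,4)# 3/4 satisfied · (1,5)# 2/3 satisfied
Row 2: (2,1)# 0/3 not · (2,2)+ 2/3 satisfied · (2,3)+ 1/4 not · (2,4)# 2/4 satisfied · (2,5)+ 0/3 not
Row 3: (3,0)# 0/1 not · (3,1)+ 2/4 satisfied · (3,2)+ 2/3 satisfied · (3,3)# 1/4 not · (3,4)# 3/3 satisfied · (3,5)# 2/3 satisfied · (3,6)# 1/2 satisfied
Row 4: (4,1)+ 1/1 satisfied · (4,3)+ 0/1 not · (4,6)+ 0/1 not
Unsatisfied: (0,4), (0,6), (2,1), (2,3), (2,5), (3,0), (3,3), (4,3), (4,6) — 9 in total.

9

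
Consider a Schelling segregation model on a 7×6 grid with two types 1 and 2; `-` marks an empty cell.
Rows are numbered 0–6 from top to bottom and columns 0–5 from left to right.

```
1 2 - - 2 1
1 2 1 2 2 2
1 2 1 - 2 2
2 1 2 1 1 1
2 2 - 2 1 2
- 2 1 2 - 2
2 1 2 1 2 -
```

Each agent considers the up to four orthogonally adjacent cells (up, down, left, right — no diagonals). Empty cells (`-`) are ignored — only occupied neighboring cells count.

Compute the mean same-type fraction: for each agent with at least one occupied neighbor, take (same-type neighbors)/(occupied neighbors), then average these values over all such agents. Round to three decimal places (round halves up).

0.386

(0,0)1 1/2
(0,1)2 1/2
(0,4)2 1/2
(0,5)1 0/2
(1,0)1 2/3
(1,1)2 2/4
(1,2)1 1/3
(1,3)2 1/2
(1,4)2 4/4
(1,5)2 2/3
(2,0)1 1/3
(2,1)2 1/4
(2,2)1 1/3
(2,4)2 2/3
(2,5)2 2/3
(3,0)2 1/3
(3,1)1 0/4
(3,2)2 0/3
(3,3)1 1/3
(3,4)1 3/4
(3,5)1 1/3
(4,0)2 2/2
(4,1)2 2/3
(4,3)2 1/3
(4,4)1 1/3
(4,5)2 1/3
(5,1)2 1/3
(5,2)1 0/3
(5,3)2 1/3
(5,5)2 1/1
(6,0)2 0/1
(6,1)1 0/3
(6,2)2 0/3
(6,3)1 0/3
(6,4)2 0/1
Sum over 35 agents: 1/2 + 1/2 + 1/2 + 0/2 + 2/3 + 2/4 + 1/3 + 1/2 + 4/4 + 2/3 + 1/3 + 1/4 + 1/3 + 2/3 + 2/3 + 1/3 + 0/4 + 0/3 + 1/3 + 3/4 + 1/3 + 2/2 + 2/3 + 1/3 + 1/3 + 1/3 + 1/3 + 0/3 + 1/3 + 1/1 + 0/1 + 0/3 + 0/3 + 0/3 + 0/1 = 27/2; mean = 27/2 ÷ 35 = 27/70 = 0.385714… → 0.386.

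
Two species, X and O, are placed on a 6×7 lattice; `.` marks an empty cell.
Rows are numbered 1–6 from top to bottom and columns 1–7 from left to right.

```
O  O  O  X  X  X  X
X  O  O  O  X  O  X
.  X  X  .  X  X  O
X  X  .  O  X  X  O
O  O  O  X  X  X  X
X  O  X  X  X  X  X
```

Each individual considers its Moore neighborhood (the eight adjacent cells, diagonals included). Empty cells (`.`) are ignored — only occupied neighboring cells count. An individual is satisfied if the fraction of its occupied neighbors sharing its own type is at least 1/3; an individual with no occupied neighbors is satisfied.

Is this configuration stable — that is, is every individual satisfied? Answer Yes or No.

(1,1)O 2/3 satisfied
(1,2)O 4/5 satisfied
(1,3)O 4/5 satisfied
(1,4)X 2/5 satisfied
(1,5)X 3/5 satisfied
(1,6)X 4/5 satisfied
(1,7)X 2/3 satisfied
(2,1)X 1/4 not
(2,2)O 4/7 satisfied
(2,3)O 4/7 satisfied
(2,4)O 2/7 not
(2,5)X 5/7 satisfied
(2,6)O 1/8 not
(2,7)X 3/5 satisfied
(3,2)X 4/6 satisfied
(3,3)X 2/6 satisfied
(3,5)X 4/7 satisfied
(3,6)X 5/8 satisfied
(3,7)O 2/5 satisfied
(4,1)X 2/4 satisfied
(4,2)X 3/6 satisfied
(4,4)O 1/6 not
(4,5)X 6/7 satisfied
(4,6)X 6/8 satisfied
(4,7)O 1/5 not
(5,1)O 2/5 satisfied
(5,2)O 3/7 satisfied
(5,3)O 3/7 satisfied
(5,4)X 5/7 satisfied
(5,5)X 7/8 satisfied
(5,6)X 7/8 satisfied
(5,7)X 4/5 satisfied
(6,1)X 0/3 not
(6,2)O 3/5 satisfied
(6,3)X 2/5 satisfied
(6,4)X 4/5 satisfied
(6,5)X 5/5 satisfied
(6,6)X 5/5 satisfied
(6,7)X 3/3 satisfied
For instance (2,1) has only 1/4 same-type neighbors, below 1/3.

No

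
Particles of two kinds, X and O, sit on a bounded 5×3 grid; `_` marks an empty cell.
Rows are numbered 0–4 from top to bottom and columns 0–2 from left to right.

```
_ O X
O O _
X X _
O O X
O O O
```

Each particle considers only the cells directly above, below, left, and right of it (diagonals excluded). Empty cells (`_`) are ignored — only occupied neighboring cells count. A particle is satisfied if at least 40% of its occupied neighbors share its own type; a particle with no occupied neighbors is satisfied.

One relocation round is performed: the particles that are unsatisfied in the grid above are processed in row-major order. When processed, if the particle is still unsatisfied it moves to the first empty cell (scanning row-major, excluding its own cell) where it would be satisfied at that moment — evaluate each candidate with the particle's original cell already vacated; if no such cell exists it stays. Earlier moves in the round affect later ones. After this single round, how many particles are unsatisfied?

Initially unsatisfied (in order): (0,2), (2,0), (2,1), (3,2).
  (0,2) → (2,2).
  (2,0) → (1,2).
  (2,1) → (0,2).
  (3,2): no empty cell satisfies it; stays.
Resulting grid:
_ O X
O O X
_ _ X
O O X
O O O
Unsatisfied now: (3,2).

1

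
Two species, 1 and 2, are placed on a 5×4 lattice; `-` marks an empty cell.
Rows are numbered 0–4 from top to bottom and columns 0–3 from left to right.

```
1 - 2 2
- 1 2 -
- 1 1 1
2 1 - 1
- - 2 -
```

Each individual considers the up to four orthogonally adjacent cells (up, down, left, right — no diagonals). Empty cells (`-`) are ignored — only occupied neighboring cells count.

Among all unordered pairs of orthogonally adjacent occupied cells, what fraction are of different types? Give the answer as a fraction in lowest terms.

3/10

Scan each occupied cell's neighbors to the right and below so each pair is counted once.
From row 0: 0 unlike of 2 pairs (running 0/2).
From row 1: 2 unlike of 3 pairs (running 2/5).
From row 2: 0 unlike of 4 pairs (running 2/9).
From row 3: 1 unlike of 1 pairs (running 3/10).
Total adjacent occupied pairs: 10; unlike-type pairs: 3.
3/10 is already in lowest terms.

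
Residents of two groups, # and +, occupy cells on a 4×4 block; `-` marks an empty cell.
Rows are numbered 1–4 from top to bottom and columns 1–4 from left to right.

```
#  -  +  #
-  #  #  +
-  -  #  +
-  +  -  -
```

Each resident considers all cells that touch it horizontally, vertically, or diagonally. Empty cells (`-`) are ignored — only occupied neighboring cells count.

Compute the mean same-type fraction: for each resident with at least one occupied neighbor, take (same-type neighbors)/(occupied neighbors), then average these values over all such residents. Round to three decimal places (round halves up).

(1,1)# 1/1
(1,3)+ 1/4
(1,4)# 1/3
(2,2)# 3/4
(2,3)# 3/6
(2,4)+ 2/5
(3,3)# 2/5
(3,4)+ 1/3
(4,2)+ 0/1
Sum over 9 residents: 1/1 + 1/4 + 1/3 + 3/4 + 3/6 + 2/5 + 2/5 + 1/3 + 0/1 = 119/30; mean = 119/30 ÷ 9 = 119/270 = 0.440740… → 0.441.

0.441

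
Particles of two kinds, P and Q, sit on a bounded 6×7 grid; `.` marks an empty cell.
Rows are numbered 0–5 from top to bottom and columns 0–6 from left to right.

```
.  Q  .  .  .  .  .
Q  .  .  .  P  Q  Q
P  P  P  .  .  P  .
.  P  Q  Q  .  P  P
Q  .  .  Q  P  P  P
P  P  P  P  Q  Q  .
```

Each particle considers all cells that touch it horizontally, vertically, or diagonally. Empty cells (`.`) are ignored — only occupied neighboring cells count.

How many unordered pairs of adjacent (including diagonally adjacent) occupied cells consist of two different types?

Scan each occupied cell's neighbors to the right and below (and the two forward diagonals) so each pair is counted once.
From row 0: 0 unlike of 1 pairs (running 0/1).
From row 1: 5 unlike of 7 pairs (running 5/8).
From row 2: 3 unlike of 10 pairs (running 8/18).
From row 3: 3 unlike of 12 pairs (running 11/30).
From row 4: 10 unlike of 14 pairs (running 21/44).
From row 5: 1 unlike of 5 pairs (running 22/49).
Total adjacent occupied pairs: 49; unlike-type pairs: 22.

22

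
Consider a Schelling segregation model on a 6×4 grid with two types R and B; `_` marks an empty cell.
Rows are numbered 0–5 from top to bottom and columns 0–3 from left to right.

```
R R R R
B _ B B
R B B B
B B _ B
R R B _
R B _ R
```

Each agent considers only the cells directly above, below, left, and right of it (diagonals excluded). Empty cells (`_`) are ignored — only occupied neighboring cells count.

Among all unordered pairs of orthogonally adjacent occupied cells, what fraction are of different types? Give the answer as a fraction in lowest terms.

11/24

Scan each occupied cell's neighbors to the right and below so each pair is counted once.
From row 0: 3 unlike of 6 pairs (running 3/6).
From row 1: 1 unlike of 4 pairs (running 4/10).
From row 2: 2 unlike of 6 pairs (running 6/16).
From row 3: 2 unlike of 3 pairs (running 8/19).
From row 4: 2 unlike of 4 pairs (running 10/23).
From row 5: 1 unlike of 1 pairs (running 11/24).
Total adjacent occupied pairs: 24; unlike-type pairs: 11.
11/24 is already in lowest terms.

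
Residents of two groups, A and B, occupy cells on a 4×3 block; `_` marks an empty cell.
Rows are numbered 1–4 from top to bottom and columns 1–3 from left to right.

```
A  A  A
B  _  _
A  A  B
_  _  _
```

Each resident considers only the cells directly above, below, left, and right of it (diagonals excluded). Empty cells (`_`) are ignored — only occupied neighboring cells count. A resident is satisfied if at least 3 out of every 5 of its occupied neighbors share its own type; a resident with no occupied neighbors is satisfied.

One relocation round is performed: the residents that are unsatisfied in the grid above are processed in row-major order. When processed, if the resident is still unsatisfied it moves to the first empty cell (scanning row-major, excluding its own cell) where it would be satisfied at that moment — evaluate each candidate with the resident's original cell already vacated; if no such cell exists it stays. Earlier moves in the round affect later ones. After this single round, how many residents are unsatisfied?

Initially unsatisfied (in order): (1,1), (2,1), (3,1), (3,2), (3,3).
  (1,1) → (2,2).
  (2,1) → (4,3).
  (3,1): now satisfied by earlier moves; stays.
  (3,2): now satisfied by earlier moves; stays.
  (3,3): no empty cell satisfies it; stays.
Resulting grid:
_ A A
_ A _
A A B
_ _ B
Unsatisfied now: (3,3).

1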